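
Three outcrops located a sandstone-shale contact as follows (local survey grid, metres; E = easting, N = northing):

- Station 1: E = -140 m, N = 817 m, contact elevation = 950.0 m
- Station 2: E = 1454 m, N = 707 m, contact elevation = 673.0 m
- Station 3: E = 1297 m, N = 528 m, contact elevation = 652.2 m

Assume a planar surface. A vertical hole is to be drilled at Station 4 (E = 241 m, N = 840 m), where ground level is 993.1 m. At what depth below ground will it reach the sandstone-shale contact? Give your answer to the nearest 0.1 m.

Let the plane be z = a·E + b·N + c.
Station 2−Station 1: 1594a − 110b = −277;  Station 3−Station 1: 1437a − 289b = −297.8.
Solving gives a = −0.156298, b = 0.253289.
Then c = 950 − a·-140 − b·817 = 721.18.
At (241, 840): z_contact = −37.67 + 212.76 + 721.18 = 896.28 m.
Depth below ground = 993.1 − 896.28 = 96.8 m.

96.8 m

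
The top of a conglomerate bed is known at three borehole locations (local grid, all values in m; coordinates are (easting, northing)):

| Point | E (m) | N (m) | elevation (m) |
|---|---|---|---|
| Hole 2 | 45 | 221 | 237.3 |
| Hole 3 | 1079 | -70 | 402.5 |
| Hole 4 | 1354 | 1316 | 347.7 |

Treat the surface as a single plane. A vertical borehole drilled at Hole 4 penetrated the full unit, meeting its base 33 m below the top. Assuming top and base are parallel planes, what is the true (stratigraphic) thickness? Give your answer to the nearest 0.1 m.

32.6 m

Let the plane be z = a·E + b·N + c.
Hole 3−Hole 2: 1034a − 291b = 165.2;  Hole 4−Hole 2: 1309a + 1095b = 110.4.
Solving gives a = 0.14078, b = −0.06747.
|∇z| = √(a²+b²) = 0.15611, so dip δ = arctan(0.15611) = 8.87°.
True thickness = vertical thickness × cos δ = 33 × cos 8.87° = 32.6 m.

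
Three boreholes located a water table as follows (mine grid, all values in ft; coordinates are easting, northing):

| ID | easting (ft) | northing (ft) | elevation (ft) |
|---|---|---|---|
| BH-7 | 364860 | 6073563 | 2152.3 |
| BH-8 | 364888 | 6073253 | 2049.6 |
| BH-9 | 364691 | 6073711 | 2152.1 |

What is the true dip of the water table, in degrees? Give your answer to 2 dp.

Let the plane be z = a·easting + b·northing + c.
BH-8−BH-7: 28a − 310b = −102.7;  BH-9−BH-7: −169a + 148b = −0.2.
Solving gives a = 0.31633, b = 0.35986.
Gradient magnitude |∇z| = √(a² + b²) = √(0.10006 + 0.12950) = 0.47913.
True dip = arctan(0.47913) = 25.60°, dipping toward SW (azimuth ≈ 221°).

25.60°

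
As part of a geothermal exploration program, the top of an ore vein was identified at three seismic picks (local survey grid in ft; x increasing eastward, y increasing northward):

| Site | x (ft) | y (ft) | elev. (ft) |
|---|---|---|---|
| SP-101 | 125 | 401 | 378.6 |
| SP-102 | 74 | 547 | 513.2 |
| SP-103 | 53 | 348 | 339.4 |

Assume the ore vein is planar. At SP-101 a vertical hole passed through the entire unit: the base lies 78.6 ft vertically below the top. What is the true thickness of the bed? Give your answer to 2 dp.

58.68 ft

Two edge vectors: SP-101→SP-102 = (-51, 146, 134.6), SP-101→SP-103 = (-72, -53, -39.2).
Normal n = (SP-101→SP-102) × (SP-101→SP-103) = (1410.6, -11690.4, 13215).
So ∂z/∂x = −n_x/n_z = −0.10674 and ∂z/∂y = −n_y/n_z = 0.88463.
|∇z| = √(a²+b²) = 0.89105, so dip δ = arctan(0.89105) = 41.70°.
True thickness = vertical thickness × cos δ = 78.6 × cos 41.70° = 58.68 ft.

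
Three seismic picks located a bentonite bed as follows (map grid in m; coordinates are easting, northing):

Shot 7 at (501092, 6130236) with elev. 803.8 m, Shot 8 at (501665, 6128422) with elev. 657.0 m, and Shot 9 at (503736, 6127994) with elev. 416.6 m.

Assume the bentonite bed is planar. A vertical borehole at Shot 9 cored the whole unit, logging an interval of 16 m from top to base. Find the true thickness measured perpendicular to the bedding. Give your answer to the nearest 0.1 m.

Two edge vectors: Shot 7→Shot 8 = (573, -1814, -146.8), Shot 7→Shot 9 = (2644, -2242, -387.2).
Normal n = (Shot 7→Shot 8) × (Shot 7→Shot 9) = (373255.2, -166273.6, 3511550).
So ∂z/∂easting = −n_x/n_z = −0.10629 and ∂z/∂northing = −n_y/n_z = 0.04735.
|∇z| = √(a²+b²) = 0.11636, so dip δ = arctan(0.11636) = 6.64°.
True thickness = vertical thickness × cos δ = 16 × cos 6.64° = 15.9 m.

15.9 m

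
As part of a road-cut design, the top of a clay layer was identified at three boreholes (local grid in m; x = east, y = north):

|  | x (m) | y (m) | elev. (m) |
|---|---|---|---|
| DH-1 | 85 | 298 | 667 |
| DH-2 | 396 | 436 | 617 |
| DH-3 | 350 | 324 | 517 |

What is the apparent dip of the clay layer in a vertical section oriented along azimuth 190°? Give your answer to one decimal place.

46.0°

Two edge vectors: DH-1→DH-2 = (311, 138, -50), DH-1→DH-3 = (265, 26, -150).
Normal n = (DH-1→DH-2) × (DH-1→DH-3) = (-19400, 33400, -28484).
So ∂z/∂x = −n_x/n_z = −0.68108 and ∂z/∂y = −n_y/n_z = 1.17259.
Unit vector along 190° is (sin 190°, cos 190°) = (-0.1736, -0.9848).
Slope in that direction = a·(-0.1736) + b·(-0.9848) = −1.03650.
Apparent dip = arctan|1.03650| = 46.0° (true dip is 53.6°, so apparent ≤ true as expected).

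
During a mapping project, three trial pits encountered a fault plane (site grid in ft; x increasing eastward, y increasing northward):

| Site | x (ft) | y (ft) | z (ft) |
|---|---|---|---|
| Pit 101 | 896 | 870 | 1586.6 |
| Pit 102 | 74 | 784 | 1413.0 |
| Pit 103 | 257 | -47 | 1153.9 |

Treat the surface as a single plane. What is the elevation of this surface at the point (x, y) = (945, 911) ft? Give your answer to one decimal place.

1609.5 ft

Let the plane be z = a·x + b·y + c.
Pit 102−Pit 101: −822a − 86b = −173.6;  Pit 103−Pit 101: −639a − 917b = −432.7.
Solving gives a = 0.17455, b = 0.35023.
Then c = 1586.6 − a·896 − b·870 = 1125.50.
At (945, 911): z = 164.9 + 319.1 + 1125.50 = 1609.5 ft.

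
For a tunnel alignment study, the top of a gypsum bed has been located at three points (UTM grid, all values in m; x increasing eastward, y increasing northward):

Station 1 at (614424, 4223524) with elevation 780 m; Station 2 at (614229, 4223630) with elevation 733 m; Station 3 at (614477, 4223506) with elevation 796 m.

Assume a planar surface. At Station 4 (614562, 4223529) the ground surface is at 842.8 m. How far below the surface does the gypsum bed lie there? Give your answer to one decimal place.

Two edge vectors: Station 1→Station 2 = (-195, 106, -47), Station 1→Station 3 = (53, -18, 16).
Normal n = (Station 1→Station 2) × (Station 1→Station 3) = (850, 629, -2108).
So ∂z/∂x = −n_x/n_z = 0.403225806 and ∂z/∂y = −n_y/n_z = 0.298387097.
Intercept c from Station 1: 780 − 247751.61 − 1260245.06 = −1507216.68.
At (614562, 4223529): z_contact = 247807.26 + 1260246.56 − 1507216.68 = 837.14 m.
Depth below ground = 842.8 − 837.14 = 5.7 m.

5.7 m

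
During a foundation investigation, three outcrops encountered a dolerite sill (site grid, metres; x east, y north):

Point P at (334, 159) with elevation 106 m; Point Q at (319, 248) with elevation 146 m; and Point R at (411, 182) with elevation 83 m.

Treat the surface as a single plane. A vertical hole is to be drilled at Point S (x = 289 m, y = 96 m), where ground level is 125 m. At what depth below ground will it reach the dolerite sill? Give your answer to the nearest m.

24 m

Two edge vectors: Point P→Point Q = (-15, 89, 40), Point P→Point R = (77, 23, -23).
Normal n = (Point P→Point Q) × (Point P→Point R) = (-2967, 2735, -7198).
So ∂z/∂x = −n_x/n_z = −0.41220 and ∂z/∂y = −n_y/n_z = 0.37997.
Intercept c from Point P: 106 + 137.67 − 60.41 = 183.26.
At (289, 96): z_contact = −119.1 + 36.5 + 183.26 = 100.6 m.
Depth below ground = 125 − 100.6 = 24 m.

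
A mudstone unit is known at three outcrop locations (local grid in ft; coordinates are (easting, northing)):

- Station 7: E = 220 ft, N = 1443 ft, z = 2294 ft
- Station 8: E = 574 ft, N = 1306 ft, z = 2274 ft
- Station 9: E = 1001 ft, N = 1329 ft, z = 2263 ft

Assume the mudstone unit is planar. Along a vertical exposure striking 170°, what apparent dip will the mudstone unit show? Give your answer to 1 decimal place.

Let the plane be z = a·E + b·N + c.
Station 8−Station 7: 354a − 137b = −20;  Station 9−Station 7: 781a − 114b = −31.
Solving gives a = −0.02952, b = 0.06972.
Unit vector along 170° is (sin 170°, cos 170°) = (0.1736, -0.9848).
Slope in that direction = a·(0.1736) + b·(-0.9848) = −0.07378.
Apparent dip = arctan|0.07378| = 4.2° (true dip is 4.3°, so apparent ≤ true as expected).

4.2°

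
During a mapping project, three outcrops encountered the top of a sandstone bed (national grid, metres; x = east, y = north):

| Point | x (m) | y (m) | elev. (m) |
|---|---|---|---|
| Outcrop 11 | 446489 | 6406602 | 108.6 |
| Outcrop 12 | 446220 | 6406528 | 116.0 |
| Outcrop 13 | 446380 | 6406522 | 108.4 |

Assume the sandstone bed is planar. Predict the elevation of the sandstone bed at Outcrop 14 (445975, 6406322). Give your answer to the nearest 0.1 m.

113.9 m

Let the plane be z = a·x + b·y + c.
Outcrop 12−Outcrop 11: −269a − 74b = 7.4;  Outcrop 13−Outcrop 11: −109a − 80b = −0.2.
Solving gives a = −0.045101828, b = 0.063951241.
Then c = 108.6 − a·446489 − b·6406602 = −389464.08.
At (445975, 6406322): z = −20114.3 + 409692.2 − 389464.08 = 113.9 m.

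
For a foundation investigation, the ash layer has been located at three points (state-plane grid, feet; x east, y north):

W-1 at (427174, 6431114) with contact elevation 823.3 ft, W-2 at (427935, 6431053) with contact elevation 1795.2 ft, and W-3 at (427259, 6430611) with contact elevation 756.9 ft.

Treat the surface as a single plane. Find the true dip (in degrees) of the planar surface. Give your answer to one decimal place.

Let the plane be z = a·x + b·y + c.
W-2−W-1: 761a − 61b = 971.9;  W-3−W-1: 85a − 503b = −66.4.
Solving gives a = 1.30540, b = 0.35260.
Gradient magnitude |∇z| = √(a² + b²) = √(1.70407 + 0.12433) = 1.35218.
True dip = arctan(1.35218) = 53.5°, dipping toward WSW (azimuth ≈ 255°).

53.5°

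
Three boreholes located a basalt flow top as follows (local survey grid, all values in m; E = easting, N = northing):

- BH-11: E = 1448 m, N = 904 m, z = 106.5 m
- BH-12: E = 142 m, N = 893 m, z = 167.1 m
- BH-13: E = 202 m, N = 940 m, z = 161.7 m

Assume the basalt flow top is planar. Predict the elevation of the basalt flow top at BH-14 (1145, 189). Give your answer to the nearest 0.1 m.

Let the plane be z = a·E + b·N + c.
BH-12−BH-11: −1306a − 11b = 60.6;  BH-13−BH-11: −1246a + 36b = 55.2.
Solving gives a = −0.045927, b = −0.056263.
Then c = 106.5 − a·1448 − b·904 = 223.86.
At (1145, 189): z = −52.6 − 10.6 + 223.86 = 160.6 m.

160.6 m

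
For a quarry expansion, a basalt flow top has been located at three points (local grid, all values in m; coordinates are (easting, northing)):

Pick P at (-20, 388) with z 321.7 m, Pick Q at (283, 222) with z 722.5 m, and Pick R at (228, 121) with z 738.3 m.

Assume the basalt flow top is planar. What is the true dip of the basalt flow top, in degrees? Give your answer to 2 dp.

49.43°

Let the plane be z = a·E + b·N + c.
Pick Q−Pick P: 303a − 166b = 400.8;  Pick R−Pick P: 248a − 267b = 416.6.
Solving gives a = 0.95281, b = −0.67529.
Gradient magnitude |∇z| = √(a² + b²) = √(0.90785 + 0.45602) = 1.16785.
True dip = arctan(1.16785) = 49.43°, dipping toward NW (azimuth ≈ 305°).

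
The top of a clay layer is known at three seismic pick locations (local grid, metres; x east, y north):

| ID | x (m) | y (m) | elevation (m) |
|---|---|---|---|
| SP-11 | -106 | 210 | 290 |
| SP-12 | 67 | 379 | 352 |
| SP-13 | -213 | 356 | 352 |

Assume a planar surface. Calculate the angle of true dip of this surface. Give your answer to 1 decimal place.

Two edge vectors: SP-11→SP-12 = (173, 169, 62), SP-11→SP-13 = (-107, 146, 62).
Normal n = (SP-11→SP-12) × (SP-11→SP-13) = (1426, -17360, 43341).
So ∂z/∂x = −n_x/n_z = −0.03290 and ∂z/∂y = −n_y/n_z = 0.40054.
Gradient magnitude |∇z| = √(a² + b²) = √(0.00108 + 0.16044) = 0.40189.
True dip = arctan(0.40189) = 21.9°, dipping toward S (azimuth ≈ 175°).

21.9°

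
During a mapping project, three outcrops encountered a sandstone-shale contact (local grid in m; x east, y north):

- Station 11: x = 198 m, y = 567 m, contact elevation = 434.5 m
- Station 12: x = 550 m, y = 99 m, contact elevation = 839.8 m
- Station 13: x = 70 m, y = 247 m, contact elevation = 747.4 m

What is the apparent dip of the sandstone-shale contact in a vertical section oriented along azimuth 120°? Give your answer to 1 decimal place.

Two edge vectors: Station 11→Station 12 = (352, -468, 405.3), Station 11→Station 13 = (-128, -320, 312.9).
Normal n = (Station 11→Station 12) × (Station 11→Station 13) = (-16741.2, -162019.2, -172544).
So ∂z/∂x = −n_x/n_z = −0.09703 and ∂z/∂y = −n_y/n_z = −0.93900.
Unit vector along 120° is (sin 120°, cos 120°) = (0.8660, -0.5000).
Slope in that direction = a·(0.8660) + b·(-0.5000) = 0.38547.
Apparent dip = arctan|0.38547| = 21.1° (true dip is 43.4°, so apparent ≤ true as expected).

21.1°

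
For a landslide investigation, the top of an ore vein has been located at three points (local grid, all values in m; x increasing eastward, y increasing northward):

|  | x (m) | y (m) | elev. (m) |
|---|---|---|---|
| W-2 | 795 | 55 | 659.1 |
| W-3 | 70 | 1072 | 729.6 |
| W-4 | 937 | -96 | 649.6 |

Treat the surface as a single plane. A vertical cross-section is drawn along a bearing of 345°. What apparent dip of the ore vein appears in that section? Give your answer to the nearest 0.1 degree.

Let the plane be z = a·x + b·y + c.
W-3−W-2: −725a + 1017b = 70.5;  W-4−W-2: 142a − 151b = −9.5.
Solving gives a = 0.02816, b = 0.08940.
Unit vector along 345° is (sin 345°, cos 345°) = (-0.2588, 0.9659).
Slope in that direction = a·(-0.2588) + b·(0.9659) = 0.07906.
Apparent dip = arctan|0.07906| = 4.5° (true dip is 5.4°, so apparent ≤ true as expected).

4.5°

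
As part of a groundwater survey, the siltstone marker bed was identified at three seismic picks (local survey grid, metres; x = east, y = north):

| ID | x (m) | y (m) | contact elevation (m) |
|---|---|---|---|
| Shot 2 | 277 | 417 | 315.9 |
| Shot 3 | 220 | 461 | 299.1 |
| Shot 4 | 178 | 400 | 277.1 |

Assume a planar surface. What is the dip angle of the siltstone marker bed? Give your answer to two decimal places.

21.21°

Two edge vectors: Shot 2→Shot 3 = (-57, 44, -16.8), Shot 2→Shot 4 = (-99, -17, -38.8).
Normal n = (Shot 2→Shot 3) × (Shot 2→Shot 4) = (-1992.8, -548.4, 5325).
So ∂z/∂x = −n_x/n_z = 0.37423 and ∂z/∂y = −n_y/n_z = 0.10299.
Gradient magnitude |∇z| = √(a² + b²) = √(0.14005 + 0.01061) = 0.38815.
True dip = arctan(0.38815) = 21.21°, dipping toward WSW (azimuth ≈ 255°).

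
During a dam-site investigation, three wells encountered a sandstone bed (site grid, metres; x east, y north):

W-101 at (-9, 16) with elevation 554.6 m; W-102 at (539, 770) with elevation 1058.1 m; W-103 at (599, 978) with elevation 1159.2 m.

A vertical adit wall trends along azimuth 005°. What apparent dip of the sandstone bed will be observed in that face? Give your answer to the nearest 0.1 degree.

Two edge vectors: W-101→W-102 = (548, 754, 503.5), W-101→W-103 = (608, 962, 604.6).
Normal n = (W-101→W-102) × (W-101→W-103) = (-28498.6, -25192.8, 68744).
So ∂z/∂x = −n_x/n_z = 0.41456 and ∂z/∂y = −n_y/n_z = 0.36647.
Unit vector along 005° is (sin 5°, cos 5°) = (0.0872, 0.9962).
Slope in that direction = a·(0.0872) + b·(0.9962) = 0.40121.
Apparent dip = arctan|0.40121| = 21.9° (true dip is 29.0°, so apparent ≤ true as expected).

21.9°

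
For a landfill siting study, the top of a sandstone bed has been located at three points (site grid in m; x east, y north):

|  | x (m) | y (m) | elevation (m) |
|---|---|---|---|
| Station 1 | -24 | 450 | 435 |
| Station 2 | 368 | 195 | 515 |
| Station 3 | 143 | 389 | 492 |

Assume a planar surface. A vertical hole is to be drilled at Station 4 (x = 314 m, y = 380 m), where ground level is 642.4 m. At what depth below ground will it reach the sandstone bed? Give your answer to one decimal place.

66.3 m

Let the plane be z = a·x + b·y + c.
Station 2−Station 1: 392a − 255b = 80;  Station 3−Station 1: 167a − 61b = 57.
Solving gives a = 0.51706, b = 0.48112.
Then c = 435 − a·-24 − b·450 = 230.90.
At (314, 380): z_contact = 162.36 + 182.83 + 230.90 = 576.09 m.
Depth below ground = 642.4 − 576.09 = 66.3 m.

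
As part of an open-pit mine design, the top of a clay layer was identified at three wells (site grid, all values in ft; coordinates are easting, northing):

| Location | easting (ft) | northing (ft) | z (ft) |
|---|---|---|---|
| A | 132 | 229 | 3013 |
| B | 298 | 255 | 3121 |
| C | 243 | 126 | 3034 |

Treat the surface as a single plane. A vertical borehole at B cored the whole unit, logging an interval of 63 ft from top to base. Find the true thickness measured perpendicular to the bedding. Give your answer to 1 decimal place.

Two edge vectors: A→B = (166, 26, 108), A→C = (111, -103, 21).
Normal n = (A→B) × (A→C) = (11670, 8502, -19984).
So ∂z/∂easting = −n_x/n_z = 0.58397 and ∂z/∂northing = −n_y/n_z = 0.42544.
|∇z| = √(a²+b²) = 0.72251, so dip δ = arctan(0.72251) = 35.85°.
True thickness = vertical thickness × cos δ = 63 × cos 35.85° = 51.1 ft.

51.1 ft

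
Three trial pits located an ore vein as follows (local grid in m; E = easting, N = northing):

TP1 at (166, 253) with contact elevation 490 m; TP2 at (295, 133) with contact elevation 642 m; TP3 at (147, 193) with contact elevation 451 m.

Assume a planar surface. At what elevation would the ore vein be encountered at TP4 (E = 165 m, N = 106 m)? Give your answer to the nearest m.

Two edge vectors: TP1→TP2 = (129, -120, 152), TP1→TP3 = (-19, -60, -39).
Normal n = (TP1→TP2) × (TP1→TP3) = (13800, 2143, -10020).
So ∂z/∂E = −n_x/n_z = 1.37725 and ∂z/∂N = −n_y/n_z = 0.21387.
Intercept c from TP1: 490 − 228.62 − 54.11 = 207.27.
At (165, 106): z = 227.2 + 22.7 + 207.27 = 457.2 m.

457 m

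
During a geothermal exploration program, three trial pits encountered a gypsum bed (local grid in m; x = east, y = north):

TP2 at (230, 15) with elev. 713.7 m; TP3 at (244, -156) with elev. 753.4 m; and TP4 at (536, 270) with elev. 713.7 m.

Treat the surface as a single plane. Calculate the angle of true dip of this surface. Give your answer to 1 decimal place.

15.8°

Two edge vectors: TP2→TP3 = (14, -171, 39.7), TP2→TP4 = (306, 255, 0).
Normal n = (TP2→TP3) × (TP2→TP4) = (-10123.5, 12148.2, 55896).
So ∂z/∂x = −n_x/n_z = 0.18111 and ∂z/∂y = −n_y/n_z = −0.21734.
Gradient magnitude |∇z| = √(a² + b²) = √(0.03280 + 0.04723) = 0.28291.
True dip = arctan(0.28291) = 15.8°, dipping toward NW (azimuth ≈ 320°).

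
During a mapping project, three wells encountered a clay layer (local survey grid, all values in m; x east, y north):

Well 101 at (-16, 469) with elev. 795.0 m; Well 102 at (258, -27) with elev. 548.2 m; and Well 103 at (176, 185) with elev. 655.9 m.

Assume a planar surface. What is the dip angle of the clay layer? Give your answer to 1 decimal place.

28.2°

Let the plane be z = a·x + b·y + c.
Well 102−Well 101: 274a − 496b = −246.8;  Well 103−Well 101: 192a − 284b = −139.1.
Solving gives a = 0.06302, b = 0.53240.
Gradient magnitude |∇z| = √(a² + b²) = √(0.00397 + 0.28344) = 0.53611.
True dip = arctan(0.53611) = 28.2°, dipping toward S (azimuth ≈ 187°).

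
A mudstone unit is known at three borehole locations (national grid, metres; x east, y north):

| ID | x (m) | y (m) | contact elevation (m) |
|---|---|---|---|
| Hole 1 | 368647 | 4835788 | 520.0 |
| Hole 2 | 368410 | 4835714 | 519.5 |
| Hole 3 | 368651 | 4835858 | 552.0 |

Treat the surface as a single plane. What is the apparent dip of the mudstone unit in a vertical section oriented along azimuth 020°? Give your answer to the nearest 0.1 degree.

21.2°

Let the plane be z = a·x + b·y + c.
Hole 2−Hole 1: −237a − 74b = −0.5;  Hole 3−Hole 1: 4a + 70b = 32.
Solving gives a = −0.14318, b = 0.46532.
Unit vector along 020° is (sin 20°, cos 20°) = (0.3420, 0.9397).
Slope in that direction = a·(0.3420) + b·(0.9397) = 0.38829.
Apparent dip = arctan|0.38829| = 21.2° (true dip is 26.0°, so apparent ≤ true as expected).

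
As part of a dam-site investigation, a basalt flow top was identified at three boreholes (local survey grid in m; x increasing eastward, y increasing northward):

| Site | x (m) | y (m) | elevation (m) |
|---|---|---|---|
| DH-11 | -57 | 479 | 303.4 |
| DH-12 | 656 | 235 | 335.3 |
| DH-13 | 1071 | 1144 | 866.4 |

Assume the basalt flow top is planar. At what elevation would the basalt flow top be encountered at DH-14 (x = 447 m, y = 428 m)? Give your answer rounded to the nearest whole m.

385 m

Let the plane be z = a·x + b·y + c.
DH-12−DH-11: 713a − 244b = 31.9;  DH-13−DH-11: 1128a + 665b = 563.
Solving gives a = 0.21162, b = 0.48765.
Then c = 303.4 − a·-57 − b·479 = 81.88.
At (447, 428): z = 94.6 + 208.7 + 81.88 = 385.2 m.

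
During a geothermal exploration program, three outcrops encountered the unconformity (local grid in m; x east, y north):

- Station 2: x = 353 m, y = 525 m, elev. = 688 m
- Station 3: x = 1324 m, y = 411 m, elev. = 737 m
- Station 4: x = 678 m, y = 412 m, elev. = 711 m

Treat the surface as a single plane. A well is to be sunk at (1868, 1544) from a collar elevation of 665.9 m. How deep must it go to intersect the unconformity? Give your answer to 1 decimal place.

Let the plane be z = a·x + b·y + c.
Station 3−Station 2: 971a − 114b = 49;  Station 4−Station 2: 325a − 113b = 23.
Solving gives a = 0.040111, b = −0.088176.
Then c = 688 − a·353 − b·525 = 720.13.
At (1868, 1544): z_contact = 74.93 − 136.14 + 720.13 = 658.92 m.
Depth below ground = 665.9 − 658.92 = 7.0 m.

7.0 m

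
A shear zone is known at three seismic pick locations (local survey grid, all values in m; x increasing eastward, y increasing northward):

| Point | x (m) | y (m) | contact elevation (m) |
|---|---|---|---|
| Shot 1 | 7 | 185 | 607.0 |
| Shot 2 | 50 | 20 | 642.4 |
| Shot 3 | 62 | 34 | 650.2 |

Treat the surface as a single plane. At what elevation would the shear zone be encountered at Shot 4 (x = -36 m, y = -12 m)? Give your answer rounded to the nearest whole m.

584 m

Let the plane be z = a·x + b·y + c.
Shot 2−Shot 1: 43a − 165b = 35.4;  Shot 3−Shot 1: 55a − 151b = 43.2.
Solving gives a = 0.69040, b = −0.03462.
Then c = 607 − a·7 − b·185 = 608.57.
At (-36, -12): z = −24.9 + 0.4 + 608.57 = 584.1 m.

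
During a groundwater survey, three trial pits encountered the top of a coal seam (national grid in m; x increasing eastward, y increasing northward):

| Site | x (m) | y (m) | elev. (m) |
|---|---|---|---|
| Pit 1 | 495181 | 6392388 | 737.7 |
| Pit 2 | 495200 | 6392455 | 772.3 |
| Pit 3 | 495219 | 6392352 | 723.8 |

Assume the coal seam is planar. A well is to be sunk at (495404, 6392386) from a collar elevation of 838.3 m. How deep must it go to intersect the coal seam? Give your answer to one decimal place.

Two edge vectors: Pit 1→Pit 2 = (19, 67, 34.6), Pit 1→Pit 3 = (38, -36, -13.9).
Normal n = (Pit 1→Pit 2) × (Pit 1→Pit 3) = (314.3, 1578.9, -3230).
So ∂z/∂x = −n_x/n_z = 0.097306502 and ∂z/∂y = −n_y/n_z = 0.488823529.
Intercept c from Pit 1: 737.7 − 48184.33 − 3124749.66 = −3172196.29.
At (495404, 6392386): z_contact = 48206.03 + 3124748.69 − 3172196.29 = 758.42 m.
Depth below ground = 838.3 − 758.42 = 79.9 m.

79.9 m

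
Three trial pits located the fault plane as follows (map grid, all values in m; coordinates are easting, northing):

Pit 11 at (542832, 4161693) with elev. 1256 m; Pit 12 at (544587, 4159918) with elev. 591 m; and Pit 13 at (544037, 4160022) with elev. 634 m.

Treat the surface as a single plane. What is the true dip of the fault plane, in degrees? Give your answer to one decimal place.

20.1°

Let the plane be z = a·easting + b·northing + c.
Pit 12−Pit 11: 1755a − 1775b = −665;  Pit 13−Pit 11: 1205a − 1671b = −622.
Solving gives a = −0.00903, b = 0.36572.
Gradient magnitude |∇z| = √(a² + b²) = √(0.00008 + 0.13375) = 0.36583.
True dip = arctan(0.36583) = 20.1°, dipping toward S (azimuth ≈ 179°).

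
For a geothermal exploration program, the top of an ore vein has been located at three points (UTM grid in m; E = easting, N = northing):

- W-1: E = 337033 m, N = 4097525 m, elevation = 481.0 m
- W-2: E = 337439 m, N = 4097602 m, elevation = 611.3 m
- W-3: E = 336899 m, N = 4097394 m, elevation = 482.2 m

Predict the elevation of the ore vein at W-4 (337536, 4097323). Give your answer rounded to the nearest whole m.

767 m

Two edge vectors: W-1→W-2 = (406, 77, 130.3), W-1→W-3 = (-134, -131, 1.2).
Normal n = (W-1→W-2) × (W-1→W-3) = (17161.7, -17947.4, -42868).
So ∂z/∂E = −n_x/n_z = 0.40033825 and ∂z/∂N = −n_y/n_z = −0.41866660.
Intercept c from W-1: 481 − 134927.20 + 1715496.88 = 1581050.68.
At (337536, 4097323): z = 135128.6 − 1715412.3 + 1581050.68 = 766.9 m.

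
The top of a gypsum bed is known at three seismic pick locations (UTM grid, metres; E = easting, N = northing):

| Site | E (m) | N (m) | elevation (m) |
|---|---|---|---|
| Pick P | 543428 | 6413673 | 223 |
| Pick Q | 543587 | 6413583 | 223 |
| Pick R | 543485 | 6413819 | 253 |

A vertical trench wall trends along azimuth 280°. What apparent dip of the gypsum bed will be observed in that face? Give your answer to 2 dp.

3.70°

Let the plane be z = a·E + b·N + c.
Pick Q−Pick P: 159a − 90b = 0;  Pick R−Pick P: 57a + 146b = 30.
Solving gives a = 0.09526, b = 0.16829.
Unit vector along 280° is (sin 280°, cos 280°) = (-0.9848, 0.1736).
Slope in that direction = a·(-0.9848) + b·(0.1736) = −0.06459.
Apparent dip = arctan|0.06459| = 3.70° (true dip is 10.9°, so apparent ≤ true as expected).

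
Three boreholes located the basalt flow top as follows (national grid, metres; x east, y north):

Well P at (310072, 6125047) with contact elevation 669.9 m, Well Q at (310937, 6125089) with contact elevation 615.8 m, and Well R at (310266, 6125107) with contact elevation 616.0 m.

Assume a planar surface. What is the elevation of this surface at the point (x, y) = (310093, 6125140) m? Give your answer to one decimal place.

592.6 m

Two edge vectors: Well P→Well Q = (865, 42, -54.1), Well P→Well R = (194, 60, -53.9).
Normal n = (Well P→Well Q) × (Well P→Well R) = (982.2, 36128.1, 43752).
So ∂z/∂x = −n_x/n_z = −0.022449259 and ∂z/∂y = −n_y/n_z = −0.825747394.
Intercept c from Well P: 669.9 + 6960.89 + 5057741.60 = 5065372.39.
At (310093, 6125140): z = −6961.4 − 5057818.4 + 5065372.39 = 592.6 m.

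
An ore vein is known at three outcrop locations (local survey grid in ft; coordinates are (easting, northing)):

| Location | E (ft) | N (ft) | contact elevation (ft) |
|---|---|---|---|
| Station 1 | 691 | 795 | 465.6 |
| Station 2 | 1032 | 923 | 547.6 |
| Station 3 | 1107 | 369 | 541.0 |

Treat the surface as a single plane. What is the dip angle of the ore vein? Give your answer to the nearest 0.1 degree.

Let the plane be z = a·E + b·N + c.
Station 2−Station 1: 341a + 128b = 82;  Station 3−Station 1: 416a − 426b = 75.4.
Solving gives a = 0.22458, b = 0.04232.
Gradient magnitude |∇z| = √(a² + b²) = √(0.05044 + 0.00179) = 0.22854.
True dip = arctan(0.22854) = 12.9°, dipping toward W (azimuth ≈ 259°).

12.9°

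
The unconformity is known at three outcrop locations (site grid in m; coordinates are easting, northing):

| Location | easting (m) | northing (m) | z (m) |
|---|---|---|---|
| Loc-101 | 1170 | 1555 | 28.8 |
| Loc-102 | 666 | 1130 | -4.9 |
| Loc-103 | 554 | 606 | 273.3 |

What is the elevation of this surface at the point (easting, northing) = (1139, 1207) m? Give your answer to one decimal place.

Let the plane be z = a·easting + b·northing + c.
Loc-102−Loc-101: −504a − 425b = −33.7;  Loc-103−Loc-101: −616a − 949b = 244.5.
Solving gives a = 0.627697, b = −0.665080.
Then c = 28.8 − a·1170 − b·1555 = 328.59.
At (1139, 1207): z = 714.9 − 802.8 + 328.59 = 240.8 m.

240.8 m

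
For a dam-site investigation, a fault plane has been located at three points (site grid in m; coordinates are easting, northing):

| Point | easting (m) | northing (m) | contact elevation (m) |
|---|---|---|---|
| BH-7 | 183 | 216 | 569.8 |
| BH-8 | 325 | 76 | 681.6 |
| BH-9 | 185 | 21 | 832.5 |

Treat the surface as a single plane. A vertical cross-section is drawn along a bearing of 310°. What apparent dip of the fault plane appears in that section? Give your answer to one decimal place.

24.3°

Let the plane be z = a·easting + b·northing + c.
BH-8−BH-7: 142a − 140b = 111.8;  BH-9−BH-7: 2a − 195b = 262.7.
Solving gives a = −0.54641, b = −1.35278.
Unit vector along 310° is (sin 310°, cos 310°) = (-0.7660, 0.6428).
Slope in that direction = a·(-0.7660) + b·(0.6428) = −0.45098.
Apparent dip = arctan|0.45098| = 24.3° (true dip is 55.6°, so apparent ≤ true as expected).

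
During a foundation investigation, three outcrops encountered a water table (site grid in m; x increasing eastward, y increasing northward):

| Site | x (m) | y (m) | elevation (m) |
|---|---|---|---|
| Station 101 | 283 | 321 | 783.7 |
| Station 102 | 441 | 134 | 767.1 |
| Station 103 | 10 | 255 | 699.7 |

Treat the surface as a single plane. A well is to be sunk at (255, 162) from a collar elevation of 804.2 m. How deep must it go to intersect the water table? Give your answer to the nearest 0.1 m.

73.2 m

Two edge vectors: Station 101→Station 102 = (158, -187, -16.6), Station 101→Station 103 = (-273, -66, -84).
Normal n = (Station 101→Station 102) × (Station 101→Station 103) = (14612.4, 17803.8, -61479).
So ∂z/∂x = −n_x/n_z = 0.23768 and ∂z/∂y = −n_y/n_z = 0.28959.
Intercept c from Station 101: 783.7 − 67.26 − 92.96 = 623.48.
At (255, 162): z_contact = 60.61 + 46.91 + 623.48 = 731.00 m.
Depth below ground = 804.2 − 731.00 = 73.2 m.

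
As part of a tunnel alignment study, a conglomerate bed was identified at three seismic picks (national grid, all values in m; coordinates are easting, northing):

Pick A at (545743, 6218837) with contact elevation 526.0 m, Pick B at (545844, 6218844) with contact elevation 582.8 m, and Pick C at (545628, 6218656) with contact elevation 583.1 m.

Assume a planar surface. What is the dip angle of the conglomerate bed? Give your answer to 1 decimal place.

43.0°

Let the plane be z = a·easting + b·northing + c.
Pick B−Pick A: 101a + 7b = 56.8;  Pick C−Pick A: −115a − 181b = 57.1.
Solving gives a = 0.61115, b = −0.70377.
Gradient magnitude |∇z| = √(a² + b²) = √(0.37351 + 0.49529) = 0.93209.
True dip = arctan(0.93209) = 43.0°, dipping toward NW (azimuth ≈ 319°).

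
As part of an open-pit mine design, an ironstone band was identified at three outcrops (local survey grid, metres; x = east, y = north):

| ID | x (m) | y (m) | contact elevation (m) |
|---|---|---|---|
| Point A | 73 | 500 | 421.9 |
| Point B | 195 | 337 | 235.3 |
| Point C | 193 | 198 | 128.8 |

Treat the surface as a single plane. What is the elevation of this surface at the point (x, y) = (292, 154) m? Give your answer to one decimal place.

45.6 m

Let the plane be z = a·x + b·y + c.
Point B−Point A: 122a − 163b = −186.6;  Point C−Point A: 120a − 302b = −293.1.
Solving gives a = −0.49629, b = 0.77333.
Then c = 421.9 − a·73 − b·500 = 71.47.
At (292, 154): z = −144.9 + 119.1 + 71.47 = 45.6 m.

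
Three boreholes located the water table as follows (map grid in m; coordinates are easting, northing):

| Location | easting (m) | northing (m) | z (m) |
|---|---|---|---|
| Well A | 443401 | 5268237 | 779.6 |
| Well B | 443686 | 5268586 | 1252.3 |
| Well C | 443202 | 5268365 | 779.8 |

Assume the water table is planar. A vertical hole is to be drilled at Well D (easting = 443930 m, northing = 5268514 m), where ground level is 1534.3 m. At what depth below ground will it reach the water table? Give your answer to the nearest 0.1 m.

206.8 m

Two edge vectors: Well A→Well B = (285, 349, 472.7), Well A→Well C = (-199, 128, 0.2).
Normal n = (Well A→Well B) × (Well A→Well C) = (-60435.8, -94124.3, 105931).
So ∂z/∂easting = −n_x/n_z = 0.570520433 and ∂z/∂northing = −n_y/n_z = 0.888543486.
Intercept c from Well A: 779.6 − 252969.33 − 4681057.67 = −4933247.40.
At (443930, 5268514): z_contact = 253271.14 + 4681303.79 − 4933247.40 = 1327.53 m.
Depth below ground = 1534.3 − 1327.53 = 206.8 m.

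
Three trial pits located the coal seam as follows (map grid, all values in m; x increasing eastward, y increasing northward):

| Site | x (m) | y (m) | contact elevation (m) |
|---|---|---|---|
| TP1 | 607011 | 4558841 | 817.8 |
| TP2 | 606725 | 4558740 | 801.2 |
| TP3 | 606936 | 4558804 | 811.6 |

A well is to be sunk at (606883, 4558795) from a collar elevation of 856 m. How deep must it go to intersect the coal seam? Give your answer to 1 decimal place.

45.8 m

Two edge vectors: TP1→TP2 = (-286, -101, -16.6), TP1→TP3 = (-75, -37, -6.2).
Normal n = (TP1→TP2) × (TP1→TP3) = (12, -528.2, 3007).
So ∂z/∂x = −n_x/n_z = −0.003990688 and ∂z/∂y = −n_y/n_z = 0.175656801.
Intercept c from TP1: 817.8 + 2422.39 − 800791.43 = −797551.23.
At (606883, 4558795): z_contact = −2421.88 + 800783.35 − 797551.23 = 810.23 m.
Depth below ground = 856 − 810.23 = 45.8 m.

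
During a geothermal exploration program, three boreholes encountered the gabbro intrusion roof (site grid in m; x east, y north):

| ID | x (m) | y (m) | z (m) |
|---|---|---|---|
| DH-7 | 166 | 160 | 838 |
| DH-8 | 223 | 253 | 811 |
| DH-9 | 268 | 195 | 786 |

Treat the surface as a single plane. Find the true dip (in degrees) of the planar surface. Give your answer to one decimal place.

Two edge vectors: DH-7→DH-8 = (57, 93, -27), DH-7→DH-9 = (102, 35, -52).
Normal n = (DH-7→DH-8) × (DH-7→DH-9) = (-3891, 210, -7491).
So ∂z/∂x = −n_x/n_z = −0.51942 and ∂z/∂y = −n_y/n_z = 0.02803.
Gradient magnitude |∇z| = √(a² + b²) = √(0.26980 + 0.00079) = 0.52018.
True dip = arctan(0.52018) = 27.5°, dipping toward E (azimuth ≈ 093°).

27.5°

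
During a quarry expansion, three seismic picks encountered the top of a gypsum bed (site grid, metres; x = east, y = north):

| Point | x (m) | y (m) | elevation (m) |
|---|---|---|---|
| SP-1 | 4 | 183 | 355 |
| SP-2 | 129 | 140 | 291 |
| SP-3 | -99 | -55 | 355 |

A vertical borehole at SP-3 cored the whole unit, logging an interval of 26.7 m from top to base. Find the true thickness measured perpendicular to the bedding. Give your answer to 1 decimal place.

Two edge vectors: SP-1→SP-2 = (125, -43, -64), SP-1→SP-3 = (-103, -238, 0).
Normal n = (SP-1→SP-2) × (SP-1→SP-3) = (-15232, 6592, -34179).
So ∂z/∂x = −n_x/n_z = −0.44565 and ∂z/∂y = −n_y/n_z = 0.19287.
|∇z| = √(a²+b²) = 0.48560, so dip δ = arctan(0.48560) = 25.90°.
True thickness = vertical thickness × cos δ = 26.7 × cos 25.90° = 24.0 m.

24.0 m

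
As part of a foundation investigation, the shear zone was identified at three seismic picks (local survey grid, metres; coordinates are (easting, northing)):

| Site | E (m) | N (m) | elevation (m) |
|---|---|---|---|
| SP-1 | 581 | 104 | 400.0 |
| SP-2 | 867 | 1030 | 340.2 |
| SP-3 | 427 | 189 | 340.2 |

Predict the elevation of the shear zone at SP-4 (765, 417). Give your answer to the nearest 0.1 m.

406.1 m

Let the plane be z = a·E + b·N + c.
SP-2−SP-1: 286a + 926b = −59.8;  SP-3−SP-1: −154a + 85b = −59.8.
Solving gives a = 0.301304, b = −0.157638.
Then c = 400 − a·581 − b·104 = 241.34.
At (765, 417): z = 230.5 − 65.7 + 241.34 = 406.1 m.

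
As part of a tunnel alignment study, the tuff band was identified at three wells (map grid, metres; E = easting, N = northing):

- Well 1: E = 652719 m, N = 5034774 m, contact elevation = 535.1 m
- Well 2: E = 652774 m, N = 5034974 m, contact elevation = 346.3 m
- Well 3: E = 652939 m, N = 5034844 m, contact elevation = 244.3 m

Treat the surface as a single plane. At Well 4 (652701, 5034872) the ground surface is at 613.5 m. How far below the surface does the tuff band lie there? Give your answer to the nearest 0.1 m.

Two edge vectors: Well 1→Well 2 = (55, 200, -188.8), Well 1→Well 3 = (220, 70, -290.8).
Normal n = (Well 1→Well 2) × (Well 1→Well 3) = (-44944, -25542, -40150).
So ∂z/∂E = −n_x/n_z = −1.119402242 and ∂z/∂N = −n_y/n_z = −0.636164384.
Intercept c from Well 1: 535.1 + 730655.11 + 3202943.90 = 3934134.11.
At (652701, 5034872): z_contact = −730634.96 − 3203006.24 + 3934134.11 = 492.91 m.
Depth below ground = 613.5 − 492.91 = 120.6 m.

120.6 m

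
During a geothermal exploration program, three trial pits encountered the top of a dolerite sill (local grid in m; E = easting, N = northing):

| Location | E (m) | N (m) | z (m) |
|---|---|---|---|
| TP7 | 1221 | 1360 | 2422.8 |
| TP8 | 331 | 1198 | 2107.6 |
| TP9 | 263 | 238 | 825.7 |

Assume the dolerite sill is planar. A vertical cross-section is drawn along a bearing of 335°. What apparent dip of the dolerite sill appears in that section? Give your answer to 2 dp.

Two edge vectors: TP7→TP8 = (-890, -162, -315.2), TP7→TP9 = (-958, -1122, -1597.1).
Normal n = (TP7→TP8) × (TP7→TP9) = (-94924.2, -1119457.4, 843384).
So ∂z/∂E = −n_x/n_z = 0.11255 and ∂z/∂N = −n_y/n_z = 1.32734.
Unit vector along 335° is (sin 335°, cos 335°) = (-0.4226, 0.9063).
Slope in that direction = a·(-0.4226) + b·(0.9063) = 1.15541.
Apparent dip = arctan|1.15541| = 49.12° (true dip is 53.1°, so apparent ≤ true as expected).

49.12°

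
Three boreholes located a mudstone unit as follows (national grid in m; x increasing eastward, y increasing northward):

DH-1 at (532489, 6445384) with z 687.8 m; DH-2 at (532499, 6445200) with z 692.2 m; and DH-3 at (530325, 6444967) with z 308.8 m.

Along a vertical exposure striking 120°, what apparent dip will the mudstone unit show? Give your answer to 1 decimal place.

9.2°

Let the plane be z = a·x + b·y + c.
DH-2−DH-1: 10a − 184b = 4.4;  DH-3−DH-1: −2164a − 417b = −379.
Solving gives a = 0.17788, b = −0.01425.
Unit vector along 120° is (sin 120°, cos 120°) = (0.8660, -0.5000).
Slope in that direction = a·(0.8660) + b·(-0.5000) = 0.16117.
Apparent dip = arctan|0.16117| = 9.2° (true dip is 10.1°, so apparent ≤ true as expected).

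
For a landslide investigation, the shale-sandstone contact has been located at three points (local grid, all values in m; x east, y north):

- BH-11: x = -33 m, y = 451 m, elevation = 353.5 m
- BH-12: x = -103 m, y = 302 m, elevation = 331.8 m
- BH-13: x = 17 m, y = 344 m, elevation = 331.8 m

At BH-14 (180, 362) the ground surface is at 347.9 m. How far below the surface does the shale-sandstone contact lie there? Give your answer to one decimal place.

22.9 m

Let the plane be z = a·x + b·y + c.
BH-12−BH-11: −70a − 149b = −21.7;  BH-13−BH-11: 50a − 107b = −21.7.
Solving gives a = −0.06100, b = 0.17430.
Then c = 353.5 − a·-33 − b·451 = 272.88.
At (180, 362): z_contact = −10.98 + 63.10 + 272.88 = 324.99 m.
Depth below ground = 347.9 − 324.99 = 22.9 m.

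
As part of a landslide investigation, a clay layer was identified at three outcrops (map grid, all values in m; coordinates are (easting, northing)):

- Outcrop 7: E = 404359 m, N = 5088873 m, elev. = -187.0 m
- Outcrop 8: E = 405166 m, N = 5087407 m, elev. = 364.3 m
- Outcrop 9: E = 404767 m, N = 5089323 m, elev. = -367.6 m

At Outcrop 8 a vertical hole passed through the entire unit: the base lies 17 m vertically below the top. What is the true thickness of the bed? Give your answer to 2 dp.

Two edge vectors: Outcrop 7→Outcrop 8 = (807, -1466, 551.3), Outcrop 7→Outcrop 9 = (408, 450, -180.6).
Normal n = (Outcrop 7→Outcrop 8) × (Outcrop 7→Outcrop 9) = (16674.6, 370674.6, 961278).
So ∂z/∂E = −n_x/n_z = −0.01735 and ∂z/∂N = −n_y/n_z = −0.38561.
|∇z| = √(a²+b²) = 0.38600, so dip δ = arctan(0.38600) = 21.11°.
True thickness = vertical thickness × cos δ = 17 × cos 21.11° = 15.86 m.

15.86 m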